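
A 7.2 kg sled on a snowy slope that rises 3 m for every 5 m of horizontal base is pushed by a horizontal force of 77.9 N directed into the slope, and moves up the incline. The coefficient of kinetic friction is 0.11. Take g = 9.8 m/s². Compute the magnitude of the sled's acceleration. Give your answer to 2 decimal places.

The horizontal push has components F cos 30.96° = 77.9 × 0.8575 = 66.799 N up the incline and F sin 30.96° = 77.9 × 0.5145 = 40.080 N pressing into the surface.
The normal force is therefore N = mg cos 30.96° + F sin 30.96° = 60.505 + 40.080 = 100.585 N, and kinetic friction down the slope is μN = 0.11 × 100.585 = 11.064 N.
Along the incline: F cos 30.96° − mg sin 30.96° − μN = ma, so 66.799 − 36.303 − 11.064 = 7.2 a, giving a = 2.6989 m/s².

2.70 m/s²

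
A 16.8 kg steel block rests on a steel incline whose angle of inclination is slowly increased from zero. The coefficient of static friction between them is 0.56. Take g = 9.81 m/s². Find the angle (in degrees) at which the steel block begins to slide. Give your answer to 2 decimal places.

At the threshold of sliding, static friction is at its maximum μ_s N and exactly balances the weight component along the incline: mg sin θ = μ_s mg cos θ.
Hence tan θ = μ_s = 0.56, so θ = arctan(0.56) = 29.2488°.

29.25°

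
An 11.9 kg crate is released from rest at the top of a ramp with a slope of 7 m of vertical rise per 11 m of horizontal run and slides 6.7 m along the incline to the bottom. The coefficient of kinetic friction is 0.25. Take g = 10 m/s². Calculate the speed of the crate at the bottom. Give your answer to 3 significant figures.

The weight component along the incline is mg sin 32.47° = 63.888 N and the normal force is N = mg cos 32.47° = 100.396 N.
Friction up the slope is f = μN = 0.25 × 100.396 = 25.099 N, so the net downslope force is 63.888 − 25.099 = 38.789 N and a = 38.789 / 11.9 = 3.2596 m/s².
Starting from rest over a distance of 6.7 m, v² = 2aL = 2 × 3.2596 × 6.7 = 43.6786, so v = 6.6090 m/s.

6.61 m/s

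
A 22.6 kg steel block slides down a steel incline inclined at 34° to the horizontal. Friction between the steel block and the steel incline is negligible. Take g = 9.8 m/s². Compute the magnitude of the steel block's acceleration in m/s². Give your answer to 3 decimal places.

5.480 m/s²

Resolving the weight along the incline: the component pulling the steel block down the slope is mg sin 34° = 22.6 × 9.8 × 0.5592 = 123.852 N, and the normal force is N = mg cos 34° = 22.6 × 9.8 × 0.8290 = 183.607 N.
With no friction the net force along the incline is 123.852 N, so a = g sin 34° = 123.852 / 22.6 = 5.4802 m/s².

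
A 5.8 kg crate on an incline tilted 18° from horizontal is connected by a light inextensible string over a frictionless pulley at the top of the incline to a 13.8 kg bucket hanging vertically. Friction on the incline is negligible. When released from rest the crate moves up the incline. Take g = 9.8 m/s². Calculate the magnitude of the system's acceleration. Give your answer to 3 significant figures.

6.00 m/s²

For the crate on the incline: the weight component along the slope is m₁g sin 18° = 5.8 × 9.8 × 0.3090 = 17.564 N and the normal force is N = m₁g cos 18° = 54.058 N.
Newton's second law for the crate (up-slope positive): T − 17.564 = 5.8 a. For the hanging bucket (downward positive): 13.8 × 9.8 − T = 13.8 a.
Adding the two equations eliminates T: 117.676 = 19.6 a, so a = 6.0039 m/s².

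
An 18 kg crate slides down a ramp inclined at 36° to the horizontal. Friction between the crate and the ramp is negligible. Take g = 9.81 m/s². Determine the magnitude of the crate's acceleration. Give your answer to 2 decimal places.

Resolving the weight along the incline: the component pulling the crate down the slope is mg sin 36° = 18 × 9.81 × 0.5878 = 103.794 N, and the normal force is N = mg cos 36° = 18 × 9.81 × 0.8090 = 142.853 N.
With no friction the net force along the incline is 103.794 N, so a = g sin 36° = 103.794 / 18 = 5.7663 m/s².

5.77 m/s²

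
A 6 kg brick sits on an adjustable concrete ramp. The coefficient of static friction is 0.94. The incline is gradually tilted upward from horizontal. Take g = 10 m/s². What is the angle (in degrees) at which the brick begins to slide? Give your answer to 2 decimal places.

At the threshold of sliding, static friction is at its maximum μ_s N and exactly balances the weight component along the incline: mg sin θ = μ_s mg cos θ.
Hence tan θ = μ_s = 0.94, so θ = arctan(0.94) = 43.2285°.

43.23°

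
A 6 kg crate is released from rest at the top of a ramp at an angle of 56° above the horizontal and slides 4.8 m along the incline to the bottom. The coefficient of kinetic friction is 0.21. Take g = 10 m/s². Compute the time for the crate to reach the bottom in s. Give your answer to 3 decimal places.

The weight component along the incline is mg sin 56° = 49.742 N and the normal force is N = mg cos 56° = 33.552 N.
Friction up the slope is f = μN = 0.21 × 33.552 = 7.046 N, so the net downslope force is 49.742 − 7.046 = 42.696 N and a = 42.696 / 6 = 7.1160 m/s².
Starting from rest, L = ½at², so t = √(2L/a) = √(2 × 4.8 / 7.1160) = 1.1615 s.

1.161 s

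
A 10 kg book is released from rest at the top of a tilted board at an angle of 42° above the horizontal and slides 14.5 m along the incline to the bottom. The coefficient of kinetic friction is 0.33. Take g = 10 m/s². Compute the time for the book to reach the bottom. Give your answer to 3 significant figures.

2.62 s

The weight component along the incline is mg sin 42° = 66.913 N and the normal force is N = mg cos 42° = 74.314 N.
Friction up the slope is f = μN = 0.33 × 74.314 = 24.524 N, so the net downslope force is 66.913 − 24.524 = 42.389 N and a = 42.389 / 10 = 4.2389 m/s².
Starting from rest, L = ½at², so t = √(2L/a) = √(2 × 14.5 / 4.2389) = 2.6156 s.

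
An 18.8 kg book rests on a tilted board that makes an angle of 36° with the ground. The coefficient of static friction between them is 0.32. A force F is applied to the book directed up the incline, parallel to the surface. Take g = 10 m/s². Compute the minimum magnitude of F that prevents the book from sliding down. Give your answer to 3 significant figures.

61.8 N

The normal force is N = mg cos 36° = 152.095 N. With F at its minimum the book is on the verge of sliding down, so static friction is at its maximum μ_s N = 0.32 × 152.095 = 48.670 N and acts up the slope.
Equilibrium along the incline: F + μ_s N = mg sin 36°, so F = 110.504 − 48.670 = 61.834 N.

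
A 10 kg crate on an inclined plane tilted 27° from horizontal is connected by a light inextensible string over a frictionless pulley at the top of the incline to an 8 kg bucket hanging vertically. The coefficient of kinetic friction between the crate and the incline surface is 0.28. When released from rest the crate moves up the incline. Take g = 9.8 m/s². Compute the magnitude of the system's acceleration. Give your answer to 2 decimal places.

0.53 m/s²

For the crate on the incline: the weight component along the slope is m₁g sin 27° = 10 × 9.8 × 0.4540 = 44.492 N and the normal force is N = m₁g cos 27° = 87.319 N.
Kinetic friction opposes the crate's motion up the incline: f = μN = 0.28 × 87.319 = 24.449 N acting down the slope.
Newton's second law for the crate (up-slope positive): T − 44.492 − 24.449 = 10 a. For the hanging bucket (downward positive): 8 × 9.8 − T = 8 a.
Adding the two equations eliminates T: 9.459 = 18 a, so a = 0.5255 m/s².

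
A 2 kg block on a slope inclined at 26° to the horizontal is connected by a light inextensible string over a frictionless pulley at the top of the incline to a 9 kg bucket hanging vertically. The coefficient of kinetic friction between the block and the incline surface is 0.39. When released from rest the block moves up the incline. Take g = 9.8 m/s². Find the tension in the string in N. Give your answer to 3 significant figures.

28.7 N

For the block on the incline: the weight component along the slope is m₁g sin 26° = 2 × 9.8 × 0.4384 = 8.593 N and the normal force is N = m₁g cos 26° = 17.616 N.
Kinetic friction opposes the block's motion up the incline: f = μN = 0.39 × 17.616 = 6.870 N acting down the slope.
Newton's second law for the block (up-slope positive): T − 8.593 − 6.870 = 2 a. For the hanging bucket (downward positive): 9 × 9.8 − T = 9 a.
Adding the two equations eliminates T: 72.737 = 11 a, so a = 6.6125 m/s².
Then from the hanging bucket's equation, T = 9 × (9.8 − 6.6125) = 28.688 N.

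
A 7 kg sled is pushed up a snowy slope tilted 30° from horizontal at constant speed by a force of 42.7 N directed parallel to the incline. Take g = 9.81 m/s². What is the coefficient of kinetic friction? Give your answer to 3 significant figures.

At constant speed ΣF = 0 along the incline. The applied 42.7 N acts up the slope; the weight component mg sin 30° = 34.335 N and kinetic friction μN both act down the slope.
So 42.7 = 34.335 + μ × 59.470, giving μ = (42.7 − 34.335) / 59.470 = 0.1407.

0.141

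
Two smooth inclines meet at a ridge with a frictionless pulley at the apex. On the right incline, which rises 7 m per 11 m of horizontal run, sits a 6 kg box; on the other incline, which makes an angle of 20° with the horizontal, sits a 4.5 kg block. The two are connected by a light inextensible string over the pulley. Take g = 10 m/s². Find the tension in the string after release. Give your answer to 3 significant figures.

Resolve each weight along its own incline: the 6 kg mass has component 6 × 10 × sin 32.47° = 32.213 N down its slope, and the 4.5 kg mass has 4.5 × 10 × sin 20° = 15.391 N down its slope.
The 6 kg side's 32.213 N exceeds the other side's 15.391 N, so that mass slides down and the 4.5 kg mass slides up. Taking that direction as positive, Newton's second law for the whole system gives 32.213 − 15.391 = (6 + 4.5) a, so a = 16.822 / 10.5 = 1.6021 m/s².
For the 4.5 kg mass (up-slope positive): T − 15.391 = 4.5 × 1.6021, so T = 22.600 N.

22.6 N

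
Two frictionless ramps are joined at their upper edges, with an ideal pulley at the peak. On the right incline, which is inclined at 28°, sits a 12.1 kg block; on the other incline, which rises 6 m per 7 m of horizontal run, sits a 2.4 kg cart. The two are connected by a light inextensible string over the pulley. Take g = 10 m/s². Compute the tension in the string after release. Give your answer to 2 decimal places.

Resolve each weight along its own incline: the 12.1 kg mass has component 12.1 × 10 × sin 28° = 56.806 N down its slope, and the 2.4 kg mass has 2.4 × 10 × sin 40.60° = 15.619 N down its slope.
The 12.1 kg side's 56.806 N exceeds the other side's 15.619 N, so that mass slides down and the 2.4 kg mass slides up. Taking that direction as positive, Newton's second law for the whole system gives 56.806 − 15.619 = (12.1 + 2.4) a, so a = 41.187 / 14.5 = 2.8405 m/s².
For the 2.4 kg mass (up-slope positive): T − 15.619 = 2.4 × 2.8405, so T = 22.436 N.

22.44 N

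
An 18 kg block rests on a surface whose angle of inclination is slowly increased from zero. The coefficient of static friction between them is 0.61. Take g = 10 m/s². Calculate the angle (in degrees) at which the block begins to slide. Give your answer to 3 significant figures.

31.4°

At the threshold of sliding, static friction is at its maximum μ_s N and exactly balances the weight component along the incline: mg sin θ = μ_s mg cos θ.
Hence tan θ = μ_s = 0.61, so θ = arctan(0.61) = 31.3832°.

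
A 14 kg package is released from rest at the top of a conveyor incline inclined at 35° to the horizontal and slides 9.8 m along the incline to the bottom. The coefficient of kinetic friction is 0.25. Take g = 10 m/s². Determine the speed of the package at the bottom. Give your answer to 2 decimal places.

8.50 m/s

The weight component along the incline is mg sin 35° = 80.301 N and the normal force is N = mg cos 35° = 114.681 N.
Friction up the slope is f = μN = 0.25 × 114.681 = 28.670 N, so the net downslope force is 80.301 − 28.670 = 51.631 N and a = 51.631 / 14 = 3.6879 m/s².
Starting from rest over a distance of 9.8 m, v² = 2aL = 2 × 3.6879 × 9.8 = 72.2828, so v = 8.5019 m/s.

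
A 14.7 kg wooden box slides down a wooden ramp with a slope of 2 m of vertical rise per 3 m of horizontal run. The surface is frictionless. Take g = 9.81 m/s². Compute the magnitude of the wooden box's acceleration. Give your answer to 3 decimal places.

5.442 m/s²

Resolving the weight along the incline: the component pulling the wooden box down the slope is mg sin 33.69° = 14.7 × 9.81 × 0.5547 = 79.992 N, and the normal force is N = mg cos 33.69° = 14.7 × 9.81 × 0.8321 = 119.995 N.
With no friction the net force along the incline is 79.992 N, so a = g sin 33.69° = 79.992 / 14.7 = 5.4416 m/s².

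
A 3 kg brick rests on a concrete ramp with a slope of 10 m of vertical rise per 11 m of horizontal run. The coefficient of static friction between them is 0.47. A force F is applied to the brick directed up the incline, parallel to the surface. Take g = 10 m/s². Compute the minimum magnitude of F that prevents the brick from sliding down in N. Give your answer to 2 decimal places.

The normal force is N = mg cos 42.27° = 22.198 N. With F at its minimum the brick is on the verge of sliding down, so static friction is at its maximum μ_s N = 0.47 × 22.198 = 10.433 N and acts up the slope.
Equilibrium along the incline: F + μ_s N = mg sin 42.27°, so F = 20.180 − 10.433 = 9.747 N.

9.75 N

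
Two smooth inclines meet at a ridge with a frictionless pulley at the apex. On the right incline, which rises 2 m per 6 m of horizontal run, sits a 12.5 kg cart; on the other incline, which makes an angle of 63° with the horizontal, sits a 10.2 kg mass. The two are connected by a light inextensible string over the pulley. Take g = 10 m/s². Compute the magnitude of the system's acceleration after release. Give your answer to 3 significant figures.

2.26 m/s²

Resolve each weight along its own incline: the 12.5 kg mass has component 12.5 × 10 × sin 18.43° = 39.528 N down its slope, and the 10.2 kg mass has 10.2 × 10 × sin 63° = 90.883 N down its slope.
The 10.2 kg side's 90.883 N exceeds the other side's 39.528 N, so that mass slides down and the 12.5 kg mass slides up. Taking that direction as positive, Newton's second law for the whole system gives 90.883 − 39.528 = (12.5 + 10.2) a, so a = 51.355 / 22.7 = 2.2623 m/s².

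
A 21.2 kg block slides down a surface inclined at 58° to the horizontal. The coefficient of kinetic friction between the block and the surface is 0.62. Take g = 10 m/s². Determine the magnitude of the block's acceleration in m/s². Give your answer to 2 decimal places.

5.19 m/s²

Resolving the weight along the incline: the component pulling the block down the slope is mg sin 58° = 21.2 × 10 × 0.8480 = 179.776 N, and the normal force is N = mg cos 58° = 21.2 × 10 × 0.5299 = 112.339 N.
Kinetic friction acts up the slope with magnitude f = μN = 0.62 × 112.339 = 69.650 N.
Net force along the incline is 179.776 − 69.650 = 110.126 N, so a = 110.126 / 21.2 = 5.1946 m/s².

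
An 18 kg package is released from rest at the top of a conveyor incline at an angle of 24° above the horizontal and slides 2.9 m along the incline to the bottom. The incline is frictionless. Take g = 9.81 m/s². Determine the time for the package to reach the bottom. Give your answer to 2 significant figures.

1.2 s

The weight component along the incline is mg sin 24° = 71.822 N and the normal force is N = mg cos 24° = 161.314 N.
With no friction, a = g sin 24° = 3.9901 m/s².
Starting from rest, L = ½at², so t = √(2L/a) = √(2 × 2.9 / 3.9901) = 1.2057 s.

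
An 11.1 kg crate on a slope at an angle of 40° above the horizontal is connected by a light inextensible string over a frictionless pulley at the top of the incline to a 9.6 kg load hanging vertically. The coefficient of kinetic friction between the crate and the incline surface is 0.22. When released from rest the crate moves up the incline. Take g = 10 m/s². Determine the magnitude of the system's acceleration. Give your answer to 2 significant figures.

0.29 m/s²

For the crate on the incline: the weight component along the slope is m₁g sin 40° = 11.1 × 10 × 0.6428 = 71.351 N and the normal force is N = m₁g cos 40° = 85.031 N.
Kinetic friction opposes the crate's motion up the incline: f = μN = 0.22 × 85.031 = 18.707 N acting down the slope.
Newton's second law for the crate (up-slope positive): T − 71.351 − 18.707 = 11.1 a. For the hanging load (downward positive): 9.6 × 10 − T = 9.6 a.
Adding the two equations eliminates T: 5.942 = 20.7 a, so a = 0.2871 m/s².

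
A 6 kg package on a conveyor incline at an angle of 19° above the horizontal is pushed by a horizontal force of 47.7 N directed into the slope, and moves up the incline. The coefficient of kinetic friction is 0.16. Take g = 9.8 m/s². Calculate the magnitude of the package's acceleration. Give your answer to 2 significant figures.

2.4 m/s²

The horizontal push has components F cos 19° = 47.7 × 0.9455 = 45.100 N up the incline and F sin 19° = 47.7 × 0.3256 = 15.531 N pressing into the surface.
The normal force is therefore N = mg cos 19° + F sin 19° = 55.595 + 15.531 = 71.126 N, and kinetic friction down the slope is μN = 0.16 × 71.126 = 11.380 N.
Along the incline: F cos 19° − mg sin 19° − μN = ma, so 45.100 − 19.145 − 11.380 = 6 a, giving a = 2.4292 m/s².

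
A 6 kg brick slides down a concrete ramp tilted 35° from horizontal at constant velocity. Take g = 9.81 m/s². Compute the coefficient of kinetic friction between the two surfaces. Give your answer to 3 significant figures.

0.700

At constant velocity the net force along the incline is zero: mg sin 35° = μ mg cos 35°.
So μ = tan 35° = 0.5736 / 0.8192 = 0.7002.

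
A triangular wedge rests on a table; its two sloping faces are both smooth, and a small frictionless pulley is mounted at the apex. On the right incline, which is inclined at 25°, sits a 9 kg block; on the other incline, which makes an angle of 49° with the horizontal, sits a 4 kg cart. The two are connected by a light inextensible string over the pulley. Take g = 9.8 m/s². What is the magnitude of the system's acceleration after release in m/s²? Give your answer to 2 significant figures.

0.59 m/s²

Resolve each weight along its own incline: the 9 kg mass has component 9 × 9.8 × sin 25° = 37.275 N down its slope, and the 4 kg mass has 4 × 9.8 × sin 49° = 29.585 N down its slope.
The 9 kg side's 37.275 N exceeds the other side's 29.585 N, so that mass slides down and the 4 kg mass slides up. Taking that direction as positive, Newton's second law for the whole system gives 37.275 − 29.585 = (9 + 4) a, so a = 7.690 / 13 = 0.5915 m/s².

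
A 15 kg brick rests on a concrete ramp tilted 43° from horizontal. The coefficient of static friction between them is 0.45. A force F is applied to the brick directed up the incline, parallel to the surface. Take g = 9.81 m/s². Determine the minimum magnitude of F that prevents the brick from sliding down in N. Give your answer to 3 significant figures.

51.9 N

The normal force is N = mg cos 43° = 107.619 N. With F at its minimum the brick is on the verge of sliding down, so static friction is at its maximum μ_s N = 0.45 × 107.619 = 48.429 N and acts up the slope.
Equilibrium along the incline: F + μ_s N = mg sin 43°, so F = 100.356 − 48.429 = 51.927 N.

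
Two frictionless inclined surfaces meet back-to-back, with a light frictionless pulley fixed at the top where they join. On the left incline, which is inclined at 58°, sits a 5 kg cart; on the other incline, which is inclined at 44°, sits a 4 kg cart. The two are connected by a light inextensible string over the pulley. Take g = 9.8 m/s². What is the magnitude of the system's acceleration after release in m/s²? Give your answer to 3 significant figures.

Resolve each weight along its own incline: the 5 kg mass has component 5 × 9.8 × sin 58° = 41.554 N down its slope, and the 4 kg mass has 4 × 9.8 × sin 44° = 27.231 N down its slope.
The 5 kg side's 41.554 N exceeds the other side's 27.231 N, so that mass slides down and the 4 kg mass slides up. Taking that direction as positive, Newton's second law for the whole system gives 41.554 − 27.231 = (5 + 4) a, so a = 14.323 / 9 = 1.5914 m/s².

1.59 m/s²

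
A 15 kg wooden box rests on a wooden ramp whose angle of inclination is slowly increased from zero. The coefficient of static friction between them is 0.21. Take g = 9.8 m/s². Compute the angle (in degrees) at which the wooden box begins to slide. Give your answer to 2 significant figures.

12°

At the threshold of sliding, static friction is at its maximum μ_s N and exactly balances the weight component along the incline: mg sin θ = μ_s mg cos θ.
Hence tan θ = μ_s = 0.21, so θ = arctan(0.21) = 11.8598°.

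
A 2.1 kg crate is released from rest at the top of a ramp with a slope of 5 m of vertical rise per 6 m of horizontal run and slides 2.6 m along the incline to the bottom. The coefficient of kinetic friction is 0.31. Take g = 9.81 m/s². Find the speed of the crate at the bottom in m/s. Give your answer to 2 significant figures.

The weight component along the incline is mg sin 39.81° = 13.188 N and the normal force is N = mg cos 39.81° = 15.826 N.
Friction up the slope is f = μN = 0.31 × 15.826 = 4.906 N, so the net downslope force is 13.188 − 4.906 = 8.282 N and a = 8.282 / 2.1 = 3.9438 m/s².
Starting from rest over a distance of 2.6 m, v² = 2aL = 2 × 3.9438 × 2.6 = 20.5078, so v = 4.5286 m/s.

4.5 m/s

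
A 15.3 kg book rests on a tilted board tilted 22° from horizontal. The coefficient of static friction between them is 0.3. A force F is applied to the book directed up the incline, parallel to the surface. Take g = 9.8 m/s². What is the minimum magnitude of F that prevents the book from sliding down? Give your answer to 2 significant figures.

The normal force is N = mg cos 22° = 139.022 N. With F at its minimum the book is on the verge of sliding down, so static friction is at its maximum μ_s N = 0.3 × 139.022 = 41.707 N and acts up the slope.
Equilibrium along the incline: F + μ_s N = mg sin 22°, so F = 56.169 − 41.707 = 14.462 N.

14 N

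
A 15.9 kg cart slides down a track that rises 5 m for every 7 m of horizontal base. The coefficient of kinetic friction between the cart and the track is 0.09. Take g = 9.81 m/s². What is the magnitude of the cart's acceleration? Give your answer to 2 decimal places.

4.98 m/s²

Resolving the weight along the incline: the component pulling the cart down the slope is mg sin 35.54° = 15.9 × 9.81 × 0.5812 = 90.655 N, and the normal force is N = mg cos 35.54° = 15.9 × 9.81 × 0.8137 = 126.920 N.
Kinetic friction acts up the slope with magnitude f = μN = 0.09 × 126.920 = 11.423 N.
Net force along the incline is 90.655 − 11.423 = 79.232 N, so a = 79.232 / 15.9 = 4.9831 m/s².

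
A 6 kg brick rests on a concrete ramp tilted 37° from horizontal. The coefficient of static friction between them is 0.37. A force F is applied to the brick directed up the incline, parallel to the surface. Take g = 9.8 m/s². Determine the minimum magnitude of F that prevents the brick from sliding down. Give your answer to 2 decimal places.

The normal force is N = mg cos 37° = 46.960 N. With F at its minimum the brick is on the verge of sliding down, so static friction is at its maximum μ_s N = 0.37 × 46.960 = 17.375 N and acts up the slope.
Equilibrium along the incline: F + μ_s N = mg sin 37°, so F = 35.387 − 17.375 = 18.012 N.

18.01 N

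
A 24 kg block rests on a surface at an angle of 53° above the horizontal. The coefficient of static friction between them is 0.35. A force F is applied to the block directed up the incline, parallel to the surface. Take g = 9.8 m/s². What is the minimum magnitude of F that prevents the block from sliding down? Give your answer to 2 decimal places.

The normal force is N = mg cos 53° = 141.547 N. With F at its minimum the block is on the verge of sliding down, so static friction is at its maximum μ_s N = 0.35 × 141.547 = 49.541 N and acts up the slope.
Equilibrium along the incline: F + μ_s N = mg sin 53°, so F = 187.839 − 49.541 = 138.298 N.

138.30 N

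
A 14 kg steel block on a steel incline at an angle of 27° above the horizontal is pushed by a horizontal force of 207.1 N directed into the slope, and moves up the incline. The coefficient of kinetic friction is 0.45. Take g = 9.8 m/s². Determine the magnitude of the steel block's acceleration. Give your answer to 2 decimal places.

The horizontal push has components F cos 27° = 207.1 × 0.8910 = 184.526 N up the incline and F sin 27° = 207.1 × 0.4540 = 94.023 N pressing into the surface.
The normal force is therefore N = mg cos 27° + F sin 27° = 122.245 + 94.023 = 216.268 N, and kinetic friction down the slope is μN = 0.45 × 216.268 = 97.321 N.
Along the incline: F cos 27° − mg sin 27° − μN = ma, so 184.526 − 62.289 − 97.321 = 14 a, giving a = 1.7797 m/s².

1.78 m/s²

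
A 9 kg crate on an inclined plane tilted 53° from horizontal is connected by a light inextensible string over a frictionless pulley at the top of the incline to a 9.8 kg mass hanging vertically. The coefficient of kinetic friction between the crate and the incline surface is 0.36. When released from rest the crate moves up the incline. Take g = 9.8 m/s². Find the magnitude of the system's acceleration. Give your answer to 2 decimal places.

For the crate on the incline: the weight component along the slope is m₁g sin 53° = 9 × 9.8 × 0.7986 = 70.437 N and the normal force is N = m₁g cos 53° = 53.080 N.
Kinetic friction opposes the crate's motion up the incline: f = μN = 0.36 × 53.080 = 19.109 N acting down the slope.
Newton's second law for the crate (up-slope positive): T − 70.437 − 19.109 = 9 a. For the hanging mass (downward positive): 9.8 × 9.8 − T = 9.8 a.
Adding the two equations eliminates T: 6.494 = 18.8 a, so a = 0.3454 m/s².

0.35 m/s²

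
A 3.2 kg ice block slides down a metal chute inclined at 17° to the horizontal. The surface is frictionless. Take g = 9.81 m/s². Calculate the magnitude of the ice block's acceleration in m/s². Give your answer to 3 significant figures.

2.87 m/s²

Resolving the weight along the incline: the component pulling the ice block down the slope is mg sin 17° = 3.2 × 9.81 × 0.2924 = 9.179 N, and the normal force is N = mg cos 17° = 3.2 × 9.81 × 0.9563 = 30.020 N.
With no friction the net force along the incline is 9.179 N, so a = g sin 17° = 9.179 / 3.2 = 2.8684 m/s².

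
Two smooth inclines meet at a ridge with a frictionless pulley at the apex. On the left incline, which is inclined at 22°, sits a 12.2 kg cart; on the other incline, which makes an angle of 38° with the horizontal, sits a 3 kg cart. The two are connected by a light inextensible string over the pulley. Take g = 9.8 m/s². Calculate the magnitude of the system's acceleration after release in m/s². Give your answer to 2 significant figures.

1.8 m/s²

Resolve each weight along its own incline: the 12.2 kg mass has component 12.2 × 9.8 × sin 22° = 44.788 N down its slope, and the 3 kg mass has 3 × 9.8 × sin 38° = 18.100 N down its slope.
The 12.2 kg side's 44.788 N exceeds the other side's 18.100 N, so that mass slides down and the 3 kg mass slides up. Taking that direction as positive, Newton's second law for the whole system gives 44.788 − 18.100 = (12.2 + 3) a, so a = 26.688 / 15.2 = 1.7558 m/s².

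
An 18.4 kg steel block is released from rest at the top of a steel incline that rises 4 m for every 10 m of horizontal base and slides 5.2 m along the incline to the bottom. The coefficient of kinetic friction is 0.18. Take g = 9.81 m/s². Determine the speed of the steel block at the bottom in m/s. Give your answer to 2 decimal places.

The weight component along the incline is mg sin 21.80° = 67.038 N and the normal force is N = mg cos 21.80° = 167.594 N.
Friction up the slope is f = μN = 0.18 × 167.594 = 30.167 N, so the net downslope force is 67.038 − 30.167 = 36.871 N and a = 36.871 / 18.4 = 2.0039 m/s².
Starting from rest over a distance of 5.2 m, v² = 2aL = 2 × 2.0039 × 5.2 = 20.8406, so v = 4.5652 m/s.

4.57 m/s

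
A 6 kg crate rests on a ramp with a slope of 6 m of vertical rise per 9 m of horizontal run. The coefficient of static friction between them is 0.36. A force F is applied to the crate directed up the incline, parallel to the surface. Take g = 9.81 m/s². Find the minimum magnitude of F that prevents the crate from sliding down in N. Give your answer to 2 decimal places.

The normal force is N = mg cos 33.69° = 48.974 N. With F at its minimum the crate is on the verge of sliding down, so static friction is at its maximum μ_s N = 0.36 × 48.974 = 17.631 N and acts up the slope.
Equilibrium along the incline: F + μ_s N = mg sin 33.69°, so F = 32.650 − 17.631 = 15.019 N.

15.02 N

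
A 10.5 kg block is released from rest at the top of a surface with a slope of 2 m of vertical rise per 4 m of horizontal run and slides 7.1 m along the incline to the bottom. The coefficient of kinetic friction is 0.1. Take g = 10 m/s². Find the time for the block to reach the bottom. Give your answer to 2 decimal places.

The weight component along the incline is mg sin 26.57° = 46.957 N and the normal force is N = mg cos 26.57° = 93.915 N.
Friction up the slope is f = μN = 0.1 × 93.915 = 9.392 N, so the net downslope force is 46.957 − 9.392 = 37.565 N and a = 37.565 / 10.5 = 3.5776 m/s².
Starting from rest, L = ½at², so t = √(2L/a) = √(2 × 7.1 / 3.5776) = 1.9923 s.

1.99 s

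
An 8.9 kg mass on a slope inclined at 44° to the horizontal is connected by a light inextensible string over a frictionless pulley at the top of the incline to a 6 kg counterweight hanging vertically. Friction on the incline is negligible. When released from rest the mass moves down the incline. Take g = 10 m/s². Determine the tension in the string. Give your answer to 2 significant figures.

For the mass on the incline: the weight component along the slope is m₁g sin 44° = 8.9 × 10 × 0.6947 = 61.828 N and the normal force is N = m₁g cos 44° = 64.021 N.
Newton's second law for the mass (down-slope positive): 61.828 − T = 8.9 a. For the hanging counterweight (upward positive): T − 6 × 10 = 6 a.
Adding the two equations eliminates T: 1.828 = 14.9 a, so a = 0.1227 m/s².
Then from the hanging counterweight's equation, T = 6 × (10 + 0.1227) = 60.736 N.

61 N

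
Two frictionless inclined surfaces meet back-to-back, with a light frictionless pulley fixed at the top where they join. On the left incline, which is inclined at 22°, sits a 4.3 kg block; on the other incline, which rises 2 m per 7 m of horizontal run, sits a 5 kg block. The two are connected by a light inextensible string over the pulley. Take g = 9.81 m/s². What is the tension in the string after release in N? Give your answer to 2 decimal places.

14.73 N

Resolve each weight along its own incline: the 4.3 kg mass has component 4.3 × 9.81 × sin 22° = 15.802 N down its slope, and the 5 kg mass has 5 × 9.81 × sin 15.95° = 13.475 N down its slope.
The 4.3 kg side's 15.802 N exceeds the other side's 13.475 N, so that mass slides down and the 5 kg mass slides up. Taking that direction as positive, Newton's second law for the whole system gives 15.802 − 13.475 = (4.3 + 5) a, so a = 2.327 / 9.3 = 0.2502 m/s².
For the 5 kg mass (up-slope positive): T − 13.475 = 5 × 0.2502, so T = 14.726 N.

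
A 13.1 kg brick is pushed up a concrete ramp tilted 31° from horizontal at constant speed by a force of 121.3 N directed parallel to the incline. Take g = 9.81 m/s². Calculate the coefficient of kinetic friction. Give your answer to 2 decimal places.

0.50

At constant speed ΣF = 0 along the incline. The applied 121.3 N acts up the slope; the weight component mg sin 31° = 66.188 N and kinetic friction μN both act down the slope.
So 121.3 = 66.188 + μ × 110.155, giving μ = (121.3 − 66.188) / 110.155 = 0.5003.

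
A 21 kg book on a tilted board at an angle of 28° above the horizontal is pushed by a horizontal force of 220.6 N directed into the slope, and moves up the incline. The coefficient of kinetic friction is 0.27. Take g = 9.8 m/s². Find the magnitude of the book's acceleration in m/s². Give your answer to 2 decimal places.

The horizontal push has components F cos 28° = 220.6 × 0.8829 = 194.768 N up the incline and F sin 28° = 220.6 × 0.4695 = 103.572 N pressing into the surface.
The normal force is therefore N = mg cos 28° + F sin 28° = 181.701 + 103.572 = 285.273 N, and kinetic friction down the slope is μN = 0.27 × 285.273 = 77.024 N.
Along the incline: F cos 28° − mg sin 28° − μN = ma, so 194.768 − 96.623 − 77.024 = 21 a, giving a = 1.0058 m/s².

1.01 m/s²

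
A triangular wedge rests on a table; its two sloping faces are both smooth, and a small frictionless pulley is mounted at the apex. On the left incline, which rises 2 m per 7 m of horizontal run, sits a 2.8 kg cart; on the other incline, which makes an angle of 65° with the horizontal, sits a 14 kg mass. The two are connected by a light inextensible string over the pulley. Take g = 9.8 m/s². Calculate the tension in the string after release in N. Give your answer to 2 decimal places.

27.01 N

Resolve each weight along its own incline: the 2.8 kg mass has component 2.8 × 9.8 × sin 15.95° = 7.538 N down its slope, and the 14 kg mass has 14 × 9.8 × sin 65° = 124.345 N down its slope.
The 14 kg side's 124.345 N exceeds the other side's 7.538 N, so that mass slides down and the 2.8 kg mass slides up. Taking that direction as positive, Newton's second law for the whole system gives 124.345 − 7.538 = (2.8 + 14) a, so a = 116.807 / 16.8 = 6.9528 m/s².
For the 2.8 kg mass (up-slope positive): T − 7.538 = 2.8 × 6.9528, so T = 27.006 N.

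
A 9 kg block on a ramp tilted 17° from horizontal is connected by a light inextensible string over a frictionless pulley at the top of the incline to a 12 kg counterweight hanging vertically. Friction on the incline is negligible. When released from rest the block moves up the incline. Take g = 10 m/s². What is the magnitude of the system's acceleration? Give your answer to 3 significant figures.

For the block on the incline: the weight component along the slope is m₁g sin 17° = 9 × 10 × 0.2924 = 26.316 N and the normal force is N = m₁g cos 17° = 86.067 N.
Newton's second law for the block (up-slope positive): T − 26.316 = 9 a. For the hanging counterweight (downward positive): 12 × 10 − T = 12 a.
Adding the two equations eliminates T: 93.684 = 21 a, so a = 4.4611 m/s².

4.46 m/s²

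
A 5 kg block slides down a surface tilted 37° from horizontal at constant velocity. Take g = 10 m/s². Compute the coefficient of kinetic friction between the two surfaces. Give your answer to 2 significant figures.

0.75

At constant velocity the net force along the incline is zero: mg sin 37° = μ mg cos 37°.
So μ = tan 37° = 0.6018 / 0.7986 = 0.7536.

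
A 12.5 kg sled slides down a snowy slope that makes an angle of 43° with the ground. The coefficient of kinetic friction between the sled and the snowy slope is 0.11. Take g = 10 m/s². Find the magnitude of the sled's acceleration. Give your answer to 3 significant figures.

6.02 m/s²

Resolving the weight along the incline: the component pulling the sled down the slope is mg sin 43° = 12.5 × 10 × 0.6820 = 85.250 N, and the normal force is N = mg cos 43° = 12.5 × 10 × 0.7314 = 91.425 N.
Kinetic friction acts up the slope with magnitude f = μN = 0.11 × 91.425 = 10.057 N.
Net force along the incline is 85.250 − 10.057 = 75.193 N, so a = 75.193 / 12.5 = 6.0154 m/s².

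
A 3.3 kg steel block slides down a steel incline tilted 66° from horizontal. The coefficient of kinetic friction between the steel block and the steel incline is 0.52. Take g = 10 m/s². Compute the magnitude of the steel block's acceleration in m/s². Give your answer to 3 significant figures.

Resolving the weight along the incline: the component pulling the steel block down the slope is mg sin 66° = 3.3 × 10 × 0.9135 = 30.145 N, and the normal force is N = mg cos 66° = 3.3 × 10 × 0.4067 = 13.421 N.
Kinetic friction acts up the slope with magnitude f = μN = 0.52 × 13.421 = 6.979 N.
Net force along the incline is 30.145 − 6.979 = 23.166 N, so a = 23.166 / 3.3 = 7.0200 m/s².

7.02 m/s²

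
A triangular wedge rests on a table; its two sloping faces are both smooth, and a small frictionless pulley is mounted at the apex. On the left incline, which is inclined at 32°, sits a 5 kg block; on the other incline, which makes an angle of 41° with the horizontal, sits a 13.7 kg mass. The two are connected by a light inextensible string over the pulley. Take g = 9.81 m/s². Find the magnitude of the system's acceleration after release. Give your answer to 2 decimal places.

Resolve each weight along its own incline: the 5 kg mass has component 5 × 9.81 × sin 32° = 25.993 N down its slope, and the 13.7 kg mass has 13.7 × 9.81 × sin 41° = 88.172 N down its slope.
The 13.7 kg side's 88.172 N exceeds the other side's 25.993 N, so that mass slides down and the 5 kg mass slides up. Taking that direction as positive, Newton's second law for the whole system gives 88.172 − 25.993 = (5 + 13.7) a, so a = 62.179 / 18.7 = 3.3251 m/s².

3.33 m/s²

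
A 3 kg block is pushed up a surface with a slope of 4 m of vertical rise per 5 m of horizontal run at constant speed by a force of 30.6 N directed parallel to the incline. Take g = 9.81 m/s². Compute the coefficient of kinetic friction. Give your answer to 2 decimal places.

0.53

At constant speed ΣF = 0 along the incline. The applied 30.6 N acts up the slope; the weight component mg sin 38.66° = 18.385 N and kinetic friction μN both act down the slope.
So 30.6 = 18.385 + μ × 22.981, giving μ = (30.6 − 18.385) / 22.981 = 0.5315.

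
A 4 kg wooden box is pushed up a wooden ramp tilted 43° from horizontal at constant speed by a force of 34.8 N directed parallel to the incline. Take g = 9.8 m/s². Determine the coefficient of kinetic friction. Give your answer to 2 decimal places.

0.28

At constant speed ΣF = 0 along the incline. The applied 34.8 N acts up the slope; the weight component mg sin 43° = 26.734 N and kinetic friction μN both act down the slope.
So 34.8 = 26.734 + μ × 28.669, giving μ = (34.8 − 26.734) / 28.669 = 0.2813.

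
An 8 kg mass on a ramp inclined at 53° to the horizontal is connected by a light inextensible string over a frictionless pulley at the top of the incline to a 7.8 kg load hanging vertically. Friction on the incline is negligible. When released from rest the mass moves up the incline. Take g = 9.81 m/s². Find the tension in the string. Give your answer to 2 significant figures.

70 N

For the mass on the incline: the weight component along the slope is m₁g sin 53° = 8 × 9.81 × 0.7986 = 62.674 N and the normal force is N = m₁g cos 53° = 47.230 N.
Newton's second law for the mass (up-slope positive): T − 62.674 = 8 a. For the hanging load (downward positive): 7.8 × 9.81 − T = 7.8 a.
Adding the two equations eliminates T: 13.844 = 15.8 a, so a = 0.8762 m/s².
Then from the hanging load's equation, T = 7.8 × (9.81 − 0.8762) = 69.684 N.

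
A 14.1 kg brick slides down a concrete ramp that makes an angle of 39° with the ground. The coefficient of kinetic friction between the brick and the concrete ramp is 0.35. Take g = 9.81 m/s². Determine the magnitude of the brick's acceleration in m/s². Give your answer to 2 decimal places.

3.51 m/s²

Resolving the weight along the incline: the component pulling the brick down the slope is mg sin 39° = 14.1 × 9.81 × 0.6293 = 87.045 N, and the normal force is N = mg cos 39° = 14.1 × 9.81 × 0.7771 = 107.489 N.
Kinetic friction acts up the slope with magnitude f = μN = 0.35 × 107.489 = 37.621 N.
Net force along the incline is 87.045 − 37.621 = 49.424 N, so a = 49.424 / 14.1 = 3.5052 m/s².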